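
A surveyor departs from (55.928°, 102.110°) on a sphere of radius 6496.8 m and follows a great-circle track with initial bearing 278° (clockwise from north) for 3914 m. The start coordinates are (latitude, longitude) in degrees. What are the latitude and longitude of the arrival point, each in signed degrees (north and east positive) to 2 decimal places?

46.61°, 47.34°

Angular distance δ = d/R = 3914/6496.8 = 0.60245 rad; initial bearing θ = 4.8520 rad.
sin φ₂ = sin φ₁ cos δ + cos φ₁ sin δ cos θ = (0.8283)(0.8239) + (0.5602)(0.5667)(0.1392) = 0.7267, so φ₂ = 46.61°.
Δλ = atan2(sin θ sin δ cos φ₁, cos δ − sin φ₁ sin φ₂) = atan2(-0.3144, 0.2220) = -54.771°.
λ₂ = 102.110° − 54.771° = 47.34°.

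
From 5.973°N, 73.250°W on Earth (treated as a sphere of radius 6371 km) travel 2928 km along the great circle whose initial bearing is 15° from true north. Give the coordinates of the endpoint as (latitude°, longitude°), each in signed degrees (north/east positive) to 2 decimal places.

31.29°, -65.53°

Angular distance δ = d/R = 2928/6371 = 0.45958 rad; initial bearing θ = 0.2618 rad.
sin φ₂ = sin φ₁ cos δ + cos φ₁ sin δ cos θ = (0.1041)(0.8962) + (0.9946)(0.4436)(0.9659) = 0.5194, so φ₂ = 31.29°.
Δλ = atan2(sin θ sin δ cos φ₁, cos δ − sin φ₁ sin φ₂) = atan2(0.1142, 0.8422) = 7.721°.
λ₂ = -73.250° + 7.721° = -65.53°.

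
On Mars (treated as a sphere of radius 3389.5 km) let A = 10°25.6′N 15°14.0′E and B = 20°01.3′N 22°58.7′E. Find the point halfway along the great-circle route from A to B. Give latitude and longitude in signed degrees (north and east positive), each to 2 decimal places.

15.26°, 19.02°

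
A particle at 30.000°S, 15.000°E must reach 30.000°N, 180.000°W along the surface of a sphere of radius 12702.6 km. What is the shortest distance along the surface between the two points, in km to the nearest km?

In radians: φ₁ = -0.5236, φ₂ = 0.5236, Δλ = 165.000° = 2.8798 rad.
Haversine: a = sin²(Δφ/2) + cos φ₁ cos φ₂ sin²(Δλ/2) = 0.2500 + (0.8660)(0.8660)(0.9830) = 0.98722.
Central angle c = 2·arcsin(√a) = 2.91503 rad.
Distance = R·c = 12702.6 × 2.9150 ≈ 37028 km.

37028 km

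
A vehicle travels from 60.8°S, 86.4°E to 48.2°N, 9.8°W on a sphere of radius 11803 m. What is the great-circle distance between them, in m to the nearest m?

In radians: φ₁ = -1.0612, φ₂ = 0.8412, Δλ = -96.200° = -1.6790 rad.
Haversine: a = sin²(Δφ/2) + cos φ₁ cos φ₂ sin²(Δλ/2) = 0.6628 + (0.4879)(0.6665)(0.5540) = 0.84293.
Central angle c = 2·arcsin(√a) = 2.32658 rad.
Distance = R·c = 11803 × 2.3266 ≈ 27461 m.

27461 m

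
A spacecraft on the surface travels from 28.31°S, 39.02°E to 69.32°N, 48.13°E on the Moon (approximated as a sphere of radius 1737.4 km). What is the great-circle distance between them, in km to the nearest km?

In radians: φ₁ = -0.4941, φ₂ = 1.2099, Δλ = 9.110° = 0.1590 rad.
cos c = sin φ₁ sin φ₂ + cos φ₁ cos φ₂ cos Δλ = (-0.4742)(0.9356) + (0.8804)(0.3531)(0.9874) = -0.13670,
so c = arccos(-0.13670) = 1.70792 rad.
Distance = R·c = 1737.4 × 1.7079 ≈ 2967 km.

2967 km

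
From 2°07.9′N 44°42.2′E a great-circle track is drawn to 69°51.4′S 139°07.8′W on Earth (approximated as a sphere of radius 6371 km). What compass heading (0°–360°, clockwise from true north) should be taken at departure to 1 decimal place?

With φ₁ = 0.0372, φ₂ = -1.2192, Δλ = 3.0747 rad, the forward-azimuth formula gives
θ = atan2( sin Δλ cos φ₂ , cos φ₁ sin φ₂ − sin φ₁ cos φ₂ cos Δλ ) = atan2(0.0230, -0.9254) = 178.57°.
So the initial bearing is 178.6°.

178.6°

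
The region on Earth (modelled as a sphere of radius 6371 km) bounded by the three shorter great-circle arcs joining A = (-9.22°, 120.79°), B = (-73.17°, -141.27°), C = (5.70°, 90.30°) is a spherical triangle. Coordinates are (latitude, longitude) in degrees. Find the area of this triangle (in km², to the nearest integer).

19666718 km²

Side lengths (central angles): a = 1.8485, b = 0.5909, c = 1.4567 rad; semiperimeter s = 1.9480.
By l'Huilier's theorem, tan(E/4) = √[tan(s/2) tan((s−a)/2) tan((s−b)/2) tan((s−c)/2)], giving spherical excess E = 0.4845 rad.
Area = E·R² = 0.4845 × (6371)² ≈ 19666718 km².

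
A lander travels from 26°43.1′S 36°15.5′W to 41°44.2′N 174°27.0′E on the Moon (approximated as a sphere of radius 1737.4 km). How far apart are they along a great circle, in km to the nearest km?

4571 km

Let φ₁ = -0.4663 rad, φ₂ = 0.7284 rad, and Δλ = -2.6056 rad.
cos c = sin φ₁ sin φ₂ + cos φ₁ cos φ₂ cos Δλ = (-0.4496)(0.6657) + (0.8932)(0.7462)(-0.8598) = -0.87238,
so c = arccos(-0.87238) = 2.63085 rad.
Distance = R·c = 1737.4 × 2.6308 ≈ 4571 km.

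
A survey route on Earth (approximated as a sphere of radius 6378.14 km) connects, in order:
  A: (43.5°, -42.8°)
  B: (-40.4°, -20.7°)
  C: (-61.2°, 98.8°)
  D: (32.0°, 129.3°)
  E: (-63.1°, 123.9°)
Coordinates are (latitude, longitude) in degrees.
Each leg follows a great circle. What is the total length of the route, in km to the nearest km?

Leg A→B: central angle 1.5051 rad, distance 9599.6 km.
Leg B→C: central angle 1.1731 rad, distance 7482.2 km.
Leg C→D: central angle 1.6834 rad, distance 10736.9 km.
Leg D→E: central angle 1.6615 rad, distance 10597.4 km.
Total: 9599.6 + 7482.2 + 10736.9 + 10597.4 ≈ 38416 km.

38416 km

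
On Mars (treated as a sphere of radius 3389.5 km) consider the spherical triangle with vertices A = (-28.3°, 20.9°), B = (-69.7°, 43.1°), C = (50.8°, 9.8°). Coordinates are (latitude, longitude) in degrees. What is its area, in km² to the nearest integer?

Side lengths (central angles): a = 2.1454, b = 1.3911, c = 0.7562 rad; semiperimeter s = 2.1464.
By l'Huilier's theorem, tan(E/4) = √[tan(s/2) tan((s−a)/2) tan((s−b)/2) tan((s−c)/2)], giving spherical excess E = 0.0675 rad.
Area = E·R² = 0.0675 × (3389.5)² ≈ 775983 km².

775983 km²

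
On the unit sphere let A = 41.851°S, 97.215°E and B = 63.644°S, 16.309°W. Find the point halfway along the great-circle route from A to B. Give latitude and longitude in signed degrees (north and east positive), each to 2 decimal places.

-65.92°, 61.57°

Central angle δ = 1.0862 rad. Interpolating on the sphere with fraction f = 0.5:
P = [sin((1−f)δ)·A + sin(fδ)·B] / sin δ = 0.5840·A + 0.5840·B in Cartesian coordinates,
giving P = (0.1942, 0.3588, -0.9130), i.e. latitude -65.92°, longitude 61.57°.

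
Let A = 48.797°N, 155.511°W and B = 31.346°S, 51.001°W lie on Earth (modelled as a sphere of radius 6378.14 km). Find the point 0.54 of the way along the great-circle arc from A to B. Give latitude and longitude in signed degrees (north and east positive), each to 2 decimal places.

10.21°, -90.50°

Central angle δ = 2.1322 rad. Interpolating on the sphere with fraction f = 0.54:
P = [sin((1−f)δ)·A + sin(fδ)·B] / sin δ = 0.9816·A + 1.0789·B in Cartesian coordinates,
giving P = (-0.0086, -0.9841, 0.1773), i.e. latitude 10.21°, longitude -90.50°.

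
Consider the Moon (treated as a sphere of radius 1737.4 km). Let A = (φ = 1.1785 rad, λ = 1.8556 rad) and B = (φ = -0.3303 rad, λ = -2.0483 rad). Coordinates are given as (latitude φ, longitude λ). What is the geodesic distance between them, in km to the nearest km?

3764 km

With latitudes φ₁ = 67.523°, φ₂ = -18.925° and longitude difference Δλ = 136.323°:
Haversine: a = sin²(Δφ/2) + cos φ₁ cos φ₂ sin²(Δλ/2) = 0.4690 + (0.3823)(0.9459)(0.8616) = 0.78062.
Central angle c = 2·arcsin(√a) = 2.16669 rad.
Distance = R·c = 1737.4 × 2.1667 ≈ 3764 km.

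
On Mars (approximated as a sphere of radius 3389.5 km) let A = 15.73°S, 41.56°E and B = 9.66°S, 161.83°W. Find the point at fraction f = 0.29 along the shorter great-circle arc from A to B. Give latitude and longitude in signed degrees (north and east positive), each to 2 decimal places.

-41.83°, 80.27°

Central angle δ = 2.5418 rad. Interpolating on the sphere with fraction f = 0.29:
P = [sin((1−f)δ)·A + sin(fδ)·B] / sin δ = 1.7233·A + 1.1907·B in Cartesian coordinates,
giving P = (0.1259, 0.7344, -0.6670), i.e. latitude -41.83°, longitude 80.27°.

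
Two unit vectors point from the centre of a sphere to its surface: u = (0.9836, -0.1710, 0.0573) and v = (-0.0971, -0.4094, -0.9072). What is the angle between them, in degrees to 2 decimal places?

94.44°

u·v = -0.0775; |u| = 1.0000, |v| = 1.0000.
cos θ = (u·v)/(|u||v|) = -0.0775, so θ = 94.44°.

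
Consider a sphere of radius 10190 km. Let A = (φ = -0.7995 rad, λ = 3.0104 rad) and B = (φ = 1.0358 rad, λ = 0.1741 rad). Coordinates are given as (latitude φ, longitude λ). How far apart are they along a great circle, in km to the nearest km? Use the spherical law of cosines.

With latitudes φ₁ = -45.808°, φ₂ = 59.347° and longitude difference Δλ = -162.508°:
cos c = sin φ₁ sin φ₂ + cos φ₁ cos φ₂ cos Δλ = (-0.7170)(0.8603) + (0.6971)(0.5098)(-0.9538) = -0.95578,
so c = arccos(-0.95578) = 2.84309 rad.
Distance = R·c = 10190 × 2.8431 ≈ 28971 km.

28971 km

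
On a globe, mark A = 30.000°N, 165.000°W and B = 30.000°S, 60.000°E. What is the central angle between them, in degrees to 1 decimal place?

With latitudes φ₁ = 30.000°, φ₂ = -30.000° and longitude difference Δλ = -135.000°:
cos c = sin φ₁ sin φ₂ + cos φ₁ cos φ₂ cos Δλ = (0.5000)(-0.5000) + (0.8660)(0.8660)(-0.7071) = -0.78033,
so c = arccos(-0.78033) = 2.46599 rad.
So the angular separation is 141.3°.

141.3°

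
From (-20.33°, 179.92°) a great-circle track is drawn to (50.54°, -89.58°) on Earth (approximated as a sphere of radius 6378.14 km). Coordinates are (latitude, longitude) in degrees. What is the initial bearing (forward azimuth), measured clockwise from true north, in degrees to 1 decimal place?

With φ₁ = -0.3548, φ₂ = 0.8821, Δλ = 1.5795 rad, the forward-azimuth formula gives
θ = atan2( sin Δλ cos φ₂ , cos φ₁ sin φ₂ − sin φ₁ cos φ₂ cos Δλ ) = atan2(0.6355, 0.7220) = 41.35°.
So the initial bearing is 41.4°.

41.4°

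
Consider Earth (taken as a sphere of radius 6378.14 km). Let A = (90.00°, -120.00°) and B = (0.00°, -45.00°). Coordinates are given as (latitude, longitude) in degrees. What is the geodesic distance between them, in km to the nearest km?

In radians: φ₁ = 1.5708, φ₂ = 0.0000, Δλ = 75.000° = 1.3090 rad.
cos c = sin φ₁ sin φ₂ + cos φ₁ cos φ₂ cos Δλ = (1.0000)(0.0000) + (0.0000)(1.0000)(0.2588) = 0.00000,
so c = arccos(0.00000) = 1.57080 rad.
Distance = R·c = 6378.14 × 1.5708 ≈ 10019 km.

10019 km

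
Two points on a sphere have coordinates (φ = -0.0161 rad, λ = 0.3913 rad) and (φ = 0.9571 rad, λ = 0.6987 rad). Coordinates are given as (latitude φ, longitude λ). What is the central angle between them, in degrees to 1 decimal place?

57.6°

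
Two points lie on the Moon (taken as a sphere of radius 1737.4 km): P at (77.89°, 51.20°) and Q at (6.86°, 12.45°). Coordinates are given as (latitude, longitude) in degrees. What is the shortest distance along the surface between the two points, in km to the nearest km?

2237 km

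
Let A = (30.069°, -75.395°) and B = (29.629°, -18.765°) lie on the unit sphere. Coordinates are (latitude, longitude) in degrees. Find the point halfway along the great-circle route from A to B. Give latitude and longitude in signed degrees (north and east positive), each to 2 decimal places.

33.10°, -47.01°

Central angle δ = 0.8480 rad. Interpolating on the sphere with fraction f = 0.5:
P = [sin((1−f)δ)·A + sin(fδ)·B] / sin δ = 0.5486·A + 0.5486·B in Cartesian coordinates,
giving P = (0.5712, -0.6128, 0.5461), i.e. latitude 33.10°, longitude -47.01°.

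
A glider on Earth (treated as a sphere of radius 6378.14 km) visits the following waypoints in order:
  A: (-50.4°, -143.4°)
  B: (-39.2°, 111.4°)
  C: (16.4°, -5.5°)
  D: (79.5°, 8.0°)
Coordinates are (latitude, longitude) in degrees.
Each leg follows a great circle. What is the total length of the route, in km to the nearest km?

28214 km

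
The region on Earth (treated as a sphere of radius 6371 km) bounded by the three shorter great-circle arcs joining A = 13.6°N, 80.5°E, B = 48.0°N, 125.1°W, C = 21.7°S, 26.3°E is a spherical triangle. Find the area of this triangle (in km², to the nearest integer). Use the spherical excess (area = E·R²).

95976874 km²

Side lengths (central angles): a = 2.5333, b = 1.1137, c = 1.9952 rad; semiperimeter s = 2.8211.
By l'Huilier's theorem, tan(E/4) = √[tan(s/2) tan((s−a)/2) tan((s−b)/2) tan((s−c)/2)], giving spherical excess E = 2.3646 rad.
Area = E·R² = 2.3646 × (6371)² ≈ 95976874 km².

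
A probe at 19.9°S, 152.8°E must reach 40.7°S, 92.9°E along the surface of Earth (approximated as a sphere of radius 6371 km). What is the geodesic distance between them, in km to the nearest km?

With latitudes φ₁ = -19.900°, φ₂ = -40.700° and longitude difference Δλ = -59.900°:
Haversine: a = sin²(Δφ/2) + cos φ₁ cos φ₂ sin²(Δλ/2) = 0.0326 + (0.9403)(0.7581)(0.2492) = 0.21026.
Central angle c = 2·arcsin(√a) = 0.95272 rad.
Distance = R·c = 6371 × 0.9527 ≈ 6070 km.

6070 km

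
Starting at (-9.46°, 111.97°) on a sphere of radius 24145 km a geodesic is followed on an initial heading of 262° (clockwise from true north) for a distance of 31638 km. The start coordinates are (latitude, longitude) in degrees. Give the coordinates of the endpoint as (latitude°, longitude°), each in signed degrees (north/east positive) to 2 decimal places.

Angular distance δ = d/R = 31638/24145 = 1.31033 rad; initial bearing θ = 4.5728 rad.
sin φ₂ = sin φ₁ cos δ + cos φ₁ sin δ cos θ = (-0.1644)(0.2575) + (0.9864)(0.9663)(-0.1392) = -0.1750, so φ₂ = -10.08°.
Δλ = atan2(sin θ sin δ cos φ₁, cos δ − sin φ₁ sin φ₂) = atan2(-0.9439, 0.2288) = -76.376°.
λ₂ = 111.970° − 76.376° = 35.59°.

-10.08°, 35.59°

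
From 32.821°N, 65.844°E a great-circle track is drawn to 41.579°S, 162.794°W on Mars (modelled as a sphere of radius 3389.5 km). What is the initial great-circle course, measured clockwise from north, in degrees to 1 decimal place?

117.3°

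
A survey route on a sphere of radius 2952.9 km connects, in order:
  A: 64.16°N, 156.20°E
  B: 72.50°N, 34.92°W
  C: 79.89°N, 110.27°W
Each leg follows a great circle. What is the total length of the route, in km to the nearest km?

Leg A→B: central angle 0.7528 rad, distance 2223.0 km.
Leg B→C: central angle 0.3102 rad, distance 916.1 km.
Total: 2223.0 + 916.1 ≈ 3139 km.

3139 km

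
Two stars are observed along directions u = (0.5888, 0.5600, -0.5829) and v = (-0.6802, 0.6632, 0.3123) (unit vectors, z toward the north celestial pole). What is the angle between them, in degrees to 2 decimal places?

u·v = -0.2111; |u| = 1.0000, |v| = 1.0000.
cos θ = (u·v)/(|u||v|) = -0.2111, so θ = 102.19°.

102.19°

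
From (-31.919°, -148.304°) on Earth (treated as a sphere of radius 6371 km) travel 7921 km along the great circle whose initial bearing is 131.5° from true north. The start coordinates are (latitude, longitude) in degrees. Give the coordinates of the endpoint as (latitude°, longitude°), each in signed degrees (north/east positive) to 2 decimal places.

Angular distance δ = d/R = 7921/6371 = 1.24329 rad; initial bearing θ = 2.2951 rad.
sin φ₂ = sin φ₁ cos δ + cos φ₁ sin δ cos θ = (-0.5287)(0.3217) + (0.8488)(0.9468)(-0.6626) = -0.7026, so φ₂ = -44.64°.
Δλ = atan2(sin θ sin δ cos φ₁, cos δ − sin φ₁ sin φ₂) = atan2(0.6019, -0.0498) = 94.730°.
λ₂ = -148.304° + 94.730° = -53.57°.

-44.64°, -53.57°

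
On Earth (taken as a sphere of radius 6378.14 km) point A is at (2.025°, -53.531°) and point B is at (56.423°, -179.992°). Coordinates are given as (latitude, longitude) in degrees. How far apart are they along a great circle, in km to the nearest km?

11956 km

With latitudes φ₁ = 2.025°, φ₂ = 56.423° and longitude difference Δλ = -126.461°:
cos c = sin φ₁ sin φ₂ + cos φ₁ cos φ₂ cos Δλ = (0.0353)(0.8331) + (0.9994)(0.5531)(-0.5943) = -0.29902,
so c = arccos(-0.29902) = 1.87447 rad.
Distance = R·c = 6378.14 × 1.8745 ≈ 11956 km.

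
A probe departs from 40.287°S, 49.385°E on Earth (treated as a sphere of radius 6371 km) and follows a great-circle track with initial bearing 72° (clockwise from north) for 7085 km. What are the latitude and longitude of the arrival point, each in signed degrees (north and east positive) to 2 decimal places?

Angular distance δ = d/R = 7085/6371 = 1.11207 rad; initial bearing θ = 1.2566 rad.
sin φ₂ = sin φ₁ cos δ + cos φ₁ sin δ cos θ = (-0.6466)(0.4428) + (0.7628)(0.8966)(0.3090) = -0.0750, so φ₂ = -4.30°.
Δλ = atan2(sin θ sin δ cos φ₁, cos δ − sin φ₁ sin φ₂) = atan2(0.6505, 0.3943) = 58.775°.
λ₂ = 49.385° + 58.775° = 108.16°.

-4.30°, 108.16°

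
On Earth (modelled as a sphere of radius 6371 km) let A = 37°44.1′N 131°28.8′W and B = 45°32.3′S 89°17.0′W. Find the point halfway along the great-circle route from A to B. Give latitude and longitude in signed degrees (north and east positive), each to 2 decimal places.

The central angle between A and B is δ = 1.5972 rad.
With f = 0.5, the slerp weights are sin((1−f)δ)/sin δ = 0.7166 and sin(fδ)/sin δ = 0.7166.
Weighted sum of the unit vectors: (0.7166)·(-0.5238,-0.5925,0.6120) + (0.7166)·(0.0088,-0.7004,-0.7137) = (-0.3691, -0.9265, -0.0729).
Converting back: φ = atan2(z, √(x²+y²)) = -4.18°, λ = atan2(y, x) = -111.72°.

-4.18°, -111.72°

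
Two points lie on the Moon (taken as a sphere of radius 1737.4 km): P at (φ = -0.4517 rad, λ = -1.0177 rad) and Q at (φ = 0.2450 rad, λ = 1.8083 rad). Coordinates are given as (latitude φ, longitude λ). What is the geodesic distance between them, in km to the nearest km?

With latitudes φ₁ = -25.881°, φ₂ = 14.037° and longitude difference Δλ = 161.918°:
cos c = sin φ₁ sin φ₂ + cos φ₁ cos φ₂ cos Δλ = (-0.4365)(0.2426) + (0.8997)(0.9701)(-0.9506) = -0.93561,
so c = arccos(-0.93561) = 2.78077 rad.
Distance = R·c = 1737.4 × 2.7808 ≈ 4831 km.

4831 km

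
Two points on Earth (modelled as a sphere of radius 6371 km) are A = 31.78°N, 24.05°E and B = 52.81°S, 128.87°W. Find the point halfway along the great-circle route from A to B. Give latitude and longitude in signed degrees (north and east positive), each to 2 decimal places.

-32.99°, -17.37°

The central angle between A and B is δ = 2.6405 rad.
With f = 0.5, the slerp weights are sin((1−f)δ)/sin δ = 2.0167 and sin(fδ)/sin δ = 2.0167.
Weighted sum of the unit vectors: (2.0167)·(0.7763,0.3464,0.5267) + (2.0167)·(-0.3793,-0.4706,-0.7966) = (0.8005, -0.2504, -0.5445).
Converting back: φ = atan2(z, √(x²+y²)) = -32.99°, λ = atan2(y, x) = -17.37°.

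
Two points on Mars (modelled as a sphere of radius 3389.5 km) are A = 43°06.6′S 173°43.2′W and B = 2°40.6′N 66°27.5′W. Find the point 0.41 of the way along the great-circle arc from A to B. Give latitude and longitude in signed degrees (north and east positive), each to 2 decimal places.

Central angle δ = 1.8217 rad. Interpolating on the sphere with fraction f = 0.41:
P = [sin((1−f)δ)·A + sin(fδ)·B] / sin δ = 0.9079·A + 0.7013·B in Cartesian coordinates,
giving P = (-0.3790, -0.7148, -0.5877), i.e. latitude -36.00°, longitude -117.94°.

-36.00°, -117.94°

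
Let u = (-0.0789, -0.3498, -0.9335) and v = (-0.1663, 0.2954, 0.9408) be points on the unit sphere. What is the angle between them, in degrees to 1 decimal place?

u·v = -0.9684; |u| = 1.0000, |v| = 1.0000.
cos θ = (u·v)/(|u||v|) = -0.9684, so θ = 165.6°.

165.6°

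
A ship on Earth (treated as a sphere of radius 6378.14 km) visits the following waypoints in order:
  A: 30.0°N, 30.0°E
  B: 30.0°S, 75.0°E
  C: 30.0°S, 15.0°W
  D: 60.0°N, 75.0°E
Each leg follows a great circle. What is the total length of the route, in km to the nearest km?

Leg A→B: central angle 1.2867 rad, distance 8206.5 km.
Leg B→C: central angle 1.3181 rad, distance 8407.1 km.
Leg C→D: central angle 2.0186 rad, distance 12875.1 km.
Total: 8206.5 + 8407.1 + 12875.1 ≈ 29489 km.

29489 km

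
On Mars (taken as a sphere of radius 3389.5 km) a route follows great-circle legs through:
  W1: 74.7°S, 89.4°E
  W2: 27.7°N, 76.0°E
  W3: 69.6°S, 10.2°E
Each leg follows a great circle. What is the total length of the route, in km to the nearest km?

12469 km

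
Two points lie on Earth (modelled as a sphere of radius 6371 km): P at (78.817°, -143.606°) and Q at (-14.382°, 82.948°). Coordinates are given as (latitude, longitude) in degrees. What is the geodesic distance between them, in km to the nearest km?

In radians: φ₁ = 1.3756, φ₂ = -0.2510, Δλ = -133.446° = -2.3291 rad.
Haversine: a = sin²(Δφ/2) + cos φ₁ cos φ₂ sin²(Δλ/2) = 0.5279 + (0.1939)(0.9687)(0.8438) = 0.68643.
Central angle c = 2·arcsin(√a) = 1.95288 rad.
Distance = R·c = 6371 × 1.9529 ≈ 12442 km.

12442 km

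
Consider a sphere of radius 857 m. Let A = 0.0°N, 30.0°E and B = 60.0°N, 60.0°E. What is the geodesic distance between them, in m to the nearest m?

962 m

With latitudes φ₁ = 0.000°, φ₂ = 60.000° and longitude difference Δλ = 30.000°:
cos c = sin φ₁ sin φ₂ + cos φ₁ cos φ₂ cos Δλ = (0.0000)(0.8660) + (1.0000)(0.5000)(0.8660) = 0.43301,
so c = arccos(0.43301) = 1.12296 rad.
Distance = R·c = 857 × 1.1230 ≈ 962 m.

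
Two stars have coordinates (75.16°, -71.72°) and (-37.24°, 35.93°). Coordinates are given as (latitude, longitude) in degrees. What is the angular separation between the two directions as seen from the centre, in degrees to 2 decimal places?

Let φ₁ = 1.3118 rad, φ₂ = -0.6500 rad, and Δλ = 1.8788 rad.
Haversine: a = sin²(Δφ/2) + cos φ₁ cos φ₂ sin²(Δλ/2) = 0.6905 + (0.2561)(0.7961)(0.6516) = 0.82340.
Central angle c = 2·arcsin(√a) = 2.27417 rad.
So the angular separation is 130.30°.

130.30°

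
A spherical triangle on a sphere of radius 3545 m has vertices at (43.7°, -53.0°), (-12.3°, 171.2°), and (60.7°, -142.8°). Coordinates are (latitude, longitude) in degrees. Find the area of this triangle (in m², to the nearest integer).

6007545 m²

Side lengths (central angles): a = 1.4239, b = 0.9226, c = 2.2831 rad; semiperimeter s = 2.3148.
By l'Huilier's theorem, tan(E/4) = √[tan(s/2) tan((s−a)/2) tan((s−b)/2) tan((s−c)/2)], giving spherical excess E = 0.4780 rad.
Area = E·R² = 0.4780 × (3545)² ≈ 6007545 m².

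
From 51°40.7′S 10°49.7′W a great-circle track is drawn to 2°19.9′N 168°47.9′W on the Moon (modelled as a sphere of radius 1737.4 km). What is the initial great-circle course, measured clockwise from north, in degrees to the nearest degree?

208°

Δλ = -157.970° = -2.7571 rad.
y = sin Δλ · cos φ₂ = (-0.3751)(0.9992) = -0.3748
x = cos φ₁ sin φ₂ − sin φ₁ cos φ₂ cos Δλ = (0.6201)(0.0407) − (-0.7845)(0.9992)(-0.9270) = -0.7014
θ = atan2(y, x) = -151.88°; adding 360° gives 208°.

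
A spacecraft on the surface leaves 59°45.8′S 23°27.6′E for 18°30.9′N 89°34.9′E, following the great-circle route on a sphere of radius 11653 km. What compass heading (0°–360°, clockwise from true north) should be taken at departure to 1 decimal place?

With φ₁ = -1.0431, φ₂ = 0.3231, Δλ = 1.1540 rad, the forward-azimuth formula gives
θ = atan2( sin Δλ cos φ₂ , cos φ₁ sin φ₂ − sin φ₁ cos φ₂ cos Δλ ) = atan2(0.8671, 0.4915) = 60.45°.
So the initial bearing is 60.5°.

60.5°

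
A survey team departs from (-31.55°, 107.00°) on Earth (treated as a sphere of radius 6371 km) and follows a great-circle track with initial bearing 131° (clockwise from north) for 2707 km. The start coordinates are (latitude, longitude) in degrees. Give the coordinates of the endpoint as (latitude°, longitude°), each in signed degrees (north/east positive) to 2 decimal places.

-45.01°, 133.11°

Angular distance δ = d/R = 2707/6371 = 0.42489 rad; initial bearing θ = 2.2864 rad.
sin φ₂ = sin φ₁ cos δ + cos φ₁ sin δ cos θ = (-0.5232)(0.9111) + (0.8522)(0.4122)(-0.6561) = -0.7072, so φ₂ = -45.01°.
Δλ = atan2(sin θ sin δ cos φ₁, cos δ − sin φ₁ sin φ₂) = atan2(0.2651, 0.5411) = 26.105°.
λ₂ = 107.000° + 26.105° = 133.11°.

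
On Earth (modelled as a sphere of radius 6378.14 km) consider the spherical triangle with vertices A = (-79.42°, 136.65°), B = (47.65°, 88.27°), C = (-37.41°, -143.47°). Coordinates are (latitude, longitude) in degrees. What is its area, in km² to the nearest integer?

94896087 km²

Side lengths (central angles): a = 2.4660, b = 0.8985, c = 2.2709 rad; semiperimeter s = 2.8177.
By l'Huilier's theorem, tan(E/4) = √[tan(s/2) tan((s−a)/2) tan((s−b)/2) tan((s−c)/2)], giving spherical excess E = 2.3327 rad.
Area = E·R² = 2.3327 × (6378.14)² ≈ 94896087 km².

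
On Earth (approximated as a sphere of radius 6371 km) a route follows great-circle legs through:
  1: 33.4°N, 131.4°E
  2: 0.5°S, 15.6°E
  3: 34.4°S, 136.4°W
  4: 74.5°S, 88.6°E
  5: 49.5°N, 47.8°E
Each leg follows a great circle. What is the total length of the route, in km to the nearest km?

49155 km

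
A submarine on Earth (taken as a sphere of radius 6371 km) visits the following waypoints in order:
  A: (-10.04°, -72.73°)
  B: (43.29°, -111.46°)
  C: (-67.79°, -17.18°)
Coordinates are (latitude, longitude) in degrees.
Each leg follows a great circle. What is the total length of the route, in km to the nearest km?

Leg A→B: central angle 1.1156 rad, distance 7107.8 km.
Leg B→C: central angle 2.2854 rad, distance 14560.6 km.
Total: 7107.8 + 14560.6 ≈ 21668 km.

21668 km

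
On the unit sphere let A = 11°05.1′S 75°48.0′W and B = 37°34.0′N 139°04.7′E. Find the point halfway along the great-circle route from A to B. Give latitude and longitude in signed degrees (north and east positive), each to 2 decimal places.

36.64°, -129.65°

Central angle δ = 2.4270 rad. Interpolating on the sphere with fraction f = 0.5:
P = [sin((1−f)δ)·A + sin(fδ)·B] / sin δ = 1.4296·A + 1.4296·B in Cartesian coordinates,
giving P = (-0.5121, -0.6178, 0.5967), i.e. latitude 36.64°, longitude -129.65°.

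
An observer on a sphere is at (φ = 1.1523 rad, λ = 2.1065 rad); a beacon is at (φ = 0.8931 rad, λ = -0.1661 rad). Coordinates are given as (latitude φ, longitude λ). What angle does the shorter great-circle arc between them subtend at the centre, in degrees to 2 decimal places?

56.82°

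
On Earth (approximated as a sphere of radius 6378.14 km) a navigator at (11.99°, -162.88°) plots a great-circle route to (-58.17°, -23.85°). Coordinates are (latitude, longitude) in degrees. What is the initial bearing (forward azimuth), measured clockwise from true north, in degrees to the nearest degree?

155°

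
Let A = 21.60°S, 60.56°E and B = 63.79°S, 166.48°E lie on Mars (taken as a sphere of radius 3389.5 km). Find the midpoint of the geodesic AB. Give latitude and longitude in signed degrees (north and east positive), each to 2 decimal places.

-54.18°, 88.27°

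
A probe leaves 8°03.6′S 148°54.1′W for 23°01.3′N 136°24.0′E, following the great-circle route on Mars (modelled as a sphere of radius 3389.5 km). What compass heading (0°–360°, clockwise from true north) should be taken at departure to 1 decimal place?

With φ₁ = -0.1407, φ₂ = 0.4018, Δλ = -1.3037 rad, the forward-azimuth formula gives
θ = atan2( sin Δλ cos φ₂ , cos φ₁ sin φ₂ − sin φ₁ cos φ₂ cos Δλ ) = atan2(-0.8877, 0.4213) = -64.61°.
Adding 360° brings this into [0°, 360°): 295.4°.

295.4°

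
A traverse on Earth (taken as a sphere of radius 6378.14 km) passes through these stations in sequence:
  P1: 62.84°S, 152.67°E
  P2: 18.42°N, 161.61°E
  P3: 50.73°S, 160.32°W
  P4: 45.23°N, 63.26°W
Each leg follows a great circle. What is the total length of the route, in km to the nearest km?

31789 km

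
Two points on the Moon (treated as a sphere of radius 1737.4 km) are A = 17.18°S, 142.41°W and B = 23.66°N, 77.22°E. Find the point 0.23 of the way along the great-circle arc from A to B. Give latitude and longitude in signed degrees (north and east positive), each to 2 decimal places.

-5.74°, -173.80°

The central angle between A and B is δ = 2.4857 rad.
With f = 0.23, the slerp weights are sin((1−f)δ)/sin δ = 1.5441 and sin(fδ)/sin δ = 0.8872.
Weighted sum of the unit vectors: (1.5441)·(-0.7570,-0.5828,-0.2954) + (0.8872)·(0.2026,0.8933,0.4013) = (-0.9892, -0.1074, -0.1000).
Converting back: φ = atan2(z, √(x²+y²)) = -5.74°, λ = atan2(y, x) = -173.80°.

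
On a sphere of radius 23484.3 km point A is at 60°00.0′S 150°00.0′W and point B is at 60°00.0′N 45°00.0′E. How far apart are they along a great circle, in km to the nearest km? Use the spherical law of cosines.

70711 km

In radians: φ₁ = -1.0472, φ₂ = 1.0472, Δλ = -165.000° = -2.8798 rad.
cos c = sin φ₁ sin φ₂ + cos φ₁ cos φ₂ cos Δλ = (-0.8660)(0.8660) + (0.5000)(0.5000)(-0.9659) = -0.99148,
so c = arccos(-0.99148) = 3.01097 rad.
Distance = R·c = 23484.3 × 3.0110 ≈ 70711 km.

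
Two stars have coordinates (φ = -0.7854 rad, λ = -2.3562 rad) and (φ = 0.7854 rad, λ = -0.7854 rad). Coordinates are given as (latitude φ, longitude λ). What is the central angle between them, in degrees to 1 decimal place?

120.0°

With latitudes φ₁ = -45.000°, φ₂ = 45.000° and longitude difference Δλ = 90.000°:
cos c = sin φ₁ sin φ₂ + cos φ₁ cos φ₂ cos Δλ = (-0.7071)(0.7071) + (0.7071)(0.7071)(-0.0000) = -0.50000,
so c = arccos(-0.50000) = 2.09440 rad.
So the angular separation is 120.0°.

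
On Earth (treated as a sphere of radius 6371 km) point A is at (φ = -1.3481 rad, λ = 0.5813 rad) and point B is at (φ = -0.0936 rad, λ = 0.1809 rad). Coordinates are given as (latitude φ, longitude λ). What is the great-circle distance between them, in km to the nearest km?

8109 km

In radians: φ₁ = -1.3481, φ₂ = -0.0936, Δλ = -22.941° = -0.4004 rad.
cos c = sin φ₁ sin φ₂ + cos φ₁ cos φ₂ cos Δλ = (-0.9753)(-0.0935) + (0.2209)(0.9956)(0.9209) = 0.29366,
so c = arccos(0.29366) = 1.27275 rad.
Distance = R·c = 6371 × 1.2727 ≈ 8109 km.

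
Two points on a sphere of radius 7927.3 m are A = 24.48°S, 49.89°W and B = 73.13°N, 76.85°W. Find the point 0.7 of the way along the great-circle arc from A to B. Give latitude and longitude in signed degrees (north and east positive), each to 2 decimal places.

Central angle δ = 1.7326 rad. Interpolating on the sphere with fraction f = 0.7:
P = [sin((1−f)δ)·A + sin(fδ)·B] / sin δ = 0.5033·A + 0.9490·B in Cartesian coordinates,
giving P = (0.3577, -0.6185, 0.6996), i.e. latitude 44.40°, longitude -59.95°.

44.40°, -59.95°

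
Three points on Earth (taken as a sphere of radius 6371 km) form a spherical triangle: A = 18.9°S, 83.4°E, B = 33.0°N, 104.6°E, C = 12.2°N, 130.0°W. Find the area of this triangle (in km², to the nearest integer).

Side lengths (central angles): a = 1.9388, b = 2.5689, c = 0.9724 rad; semiperimeter s = 2.7400.
By l'Huilier's theorem, tan(E/4) = √[tan(s/2) tan((s−a)/2) tan((s−b)/2) tan((s−c)/2)], giving spherical excess E = 1.7460 rad.
Area = E·R² = 1.7460 × (6371)² ≈ 70868547 km².

70868547 km²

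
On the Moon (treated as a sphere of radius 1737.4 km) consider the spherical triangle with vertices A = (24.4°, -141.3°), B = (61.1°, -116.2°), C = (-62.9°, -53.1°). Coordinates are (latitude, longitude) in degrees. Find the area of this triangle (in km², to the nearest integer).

3339392 km²

Side lengths (central angles): a = 2.3182, b = 1.9334, c = 0.7072 rad; semiperimeter s = 2.4794.
By l'Huilier's theorem, tan(E/4) = √[tan(s/2) tan((s−a)/2) tan((s−b)/2) tan((s−c)/2)], giving spherical excess E = 1.1063 rad.
Area = E·R² = 1.1063 × (1737.4)² ≈ 3339392 km².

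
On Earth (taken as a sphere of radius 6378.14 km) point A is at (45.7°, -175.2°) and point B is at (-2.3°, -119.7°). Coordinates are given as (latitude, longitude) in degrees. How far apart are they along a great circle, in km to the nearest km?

7625 km

With latitudes φ₁ = 45.700°, φ₂ = -2.300° and longitude difference Δλ = 55.500°:
cos c = sin φ₁ sin φ₂ + cos φ₁ cos φ₂ cos Δλ = (0.7157)(-0.0401) + (0.6984)(0.9992)(0.5664) = 0.36655,
so c = arccos(0.36655) = 1.19550 rad.
Distance = R·c = 6378.14 × 1.1955 ≈ 7625 km.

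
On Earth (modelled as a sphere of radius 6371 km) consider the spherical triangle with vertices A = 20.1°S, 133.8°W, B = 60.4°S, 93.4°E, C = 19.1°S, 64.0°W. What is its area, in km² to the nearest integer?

50347533 km²

Side lengths (central angles): a = 1.7177, b = 1.1386, c = 1.5872 rad; semiperimeter s = 2.2217.
By l'Huilier's theorem, tan(E/4) = √[tan(s/2) tan((s−a)/2) tan((s−b)/2) tan((s−c)/2)], giving spherical excess E = 1.2404 rad.
Area = E·R² = 1.2404 × (6371)² ≈ 50347533 km².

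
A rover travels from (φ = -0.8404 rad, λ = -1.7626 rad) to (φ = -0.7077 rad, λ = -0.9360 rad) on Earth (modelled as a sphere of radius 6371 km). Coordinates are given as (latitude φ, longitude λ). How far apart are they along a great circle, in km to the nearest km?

3796 km

With latitudes φ₁ = -48.151°, φ₂ = -40.548° and longitude difference Δλ = 47.361°:
cos c = sin φ₁ sin φ₂ + cos φ₁ cos φ₂ cos Δλ = (-0.7449)(-0.6501) + (0.6672)(0.7599)(0.6774) = 0.82766,
so c = arccos(0.82766) = 0.59588 rad.
Distance = R·c = 6371 × 0.5959 ≈ 3796 km.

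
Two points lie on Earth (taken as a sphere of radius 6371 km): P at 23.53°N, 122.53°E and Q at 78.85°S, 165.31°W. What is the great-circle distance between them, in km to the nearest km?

12200 km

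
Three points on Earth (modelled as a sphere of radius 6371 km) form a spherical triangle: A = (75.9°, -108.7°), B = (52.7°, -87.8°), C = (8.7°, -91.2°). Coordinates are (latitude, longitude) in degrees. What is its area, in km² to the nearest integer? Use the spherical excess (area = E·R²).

2271831 km²

Side lengths (central angles): a = 0.7695, b = 1.1849, c = 0.4289 rad; semiperimeter s = 1.1916.
By l'Huilier's theorem, tan(E/4) = √[tan(s/2) tan((s−a)/2) tan((s−b)/2) tan((s−c)/2)], giving spherical excess E = 0.0560 rad.
Area = E·R² = 0.0560 × (6371)² ≈ 2271831 km².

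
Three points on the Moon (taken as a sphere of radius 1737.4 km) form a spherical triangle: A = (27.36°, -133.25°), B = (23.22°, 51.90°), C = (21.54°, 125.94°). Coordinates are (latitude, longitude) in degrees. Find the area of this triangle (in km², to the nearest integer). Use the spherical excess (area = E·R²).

Side lengths (central angles): a = 1.1812, b = 1.5570, c = 2.2545 rad; semiperimeter s = 2.4964.
By l'Huilier's theorem, tan(E/4) = √[tan(s/2) tan((s−a)/2) tan((s−b)/2) tan((s−c)/2)], giving spherical excess E = 1.4437 rad.
Area = E·R² = 1.4437 × (1737.4)² ≈ 4357946 km².

4357946 km²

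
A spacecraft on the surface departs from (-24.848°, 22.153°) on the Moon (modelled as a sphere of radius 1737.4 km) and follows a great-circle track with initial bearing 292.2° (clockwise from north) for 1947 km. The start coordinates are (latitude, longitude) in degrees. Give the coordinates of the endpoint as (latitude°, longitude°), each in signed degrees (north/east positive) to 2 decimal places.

Angular distance δ = d/R = 1947/1737.4 = 1.12064 rad; initial bearing θ = 5.0999 rad.
sin φ₂ = sin φ₁ cos δ + cos φ₁ sin δ cos θ = (-0.4202)(0.4351) + (0.9074)(0.9004)(0.3778) = 0.1259, so φ₂ = 7.23°.
Δλ = atan2(sin θ sin δ cos φ₁, cos δ − sin φ₁ sin φ₂) = atan2(-0.7565, 0.4880) = -57.174°.
λ₂ = 22.153° − 57.174° = -35.02°.

7.23°, -35.02°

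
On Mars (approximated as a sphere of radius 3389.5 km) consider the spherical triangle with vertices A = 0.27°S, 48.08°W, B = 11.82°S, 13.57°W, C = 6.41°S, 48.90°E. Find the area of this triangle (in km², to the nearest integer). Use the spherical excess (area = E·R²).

Side lengths (central angles): a = 1.0787, b = 1.6913, c = 0.6309 rad; semiperimeter s = 1.7005.
By l'Huilier's theorem, tan(E/4) = √[tan(s/2) tan((s−a)/2) tan((s−b)/2) tan((s−c)/2)], giving spherical excess E = 0.1258 rad.
Area = E·R² = 0.1258 × (3389.5)² ≈ 1445770 km².

1445770 km²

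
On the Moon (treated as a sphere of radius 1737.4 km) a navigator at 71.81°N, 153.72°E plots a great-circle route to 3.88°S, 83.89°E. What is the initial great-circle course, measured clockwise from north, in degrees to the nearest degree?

250°

With φ₁ = 1.2533, φ₂ = -0.0677, Δλ = -1.2188 rad, the forward-azimuth formula gives
θ = atan2( sin Δλ cos φ₂ , cos φ₁ sin φ₂ − sin φ₁ cos φ₂ cos Δλ ) = atan2(-0.9365, -0.3479) = -110.38°.
Adding 360° brings this into [0°, 360°): 250°.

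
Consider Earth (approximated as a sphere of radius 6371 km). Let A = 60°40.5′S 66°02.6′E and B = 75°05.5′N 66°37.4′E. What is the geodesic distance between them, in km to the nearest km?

In radians: φ₁ = -1.0590, φ₂ = 1.3106, Δλ = 0.580° = 0.0101 rad.
cos c = sin φ₁ sin φ₂ + cos φ₁ cos φ₂ cos Δλ = (-0.8719)(0.9663) + (0.4898)(0.2573)(0.9999) = -0.71651,
so c = arccos(-0.71651) = 2.36958 rad.
Distance = R·c = 6371 × 2.3696 ≈ 15097 km.

15097 km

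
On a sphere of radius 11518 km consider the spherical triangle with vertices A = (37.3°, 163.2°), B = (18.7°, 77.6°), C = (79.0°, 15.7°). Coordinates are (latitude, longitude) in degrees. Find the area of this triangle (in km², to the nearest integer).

96657941 km²

Side lengths (central angles): a = 1.1594, b = 1.0851, c = 1.3160 rad; semiperimeter s = 1.7802.
By l'Huilier's theorem, tan(E/4) = √[tan(s/2) tan((s−a)/2) tan((s−b)/2) tan((s−c)/2)], giving spherical excess E = 0.7286 rad.
Area = E·R² = 0.7286 × (11518)² ≈ 96657941 km².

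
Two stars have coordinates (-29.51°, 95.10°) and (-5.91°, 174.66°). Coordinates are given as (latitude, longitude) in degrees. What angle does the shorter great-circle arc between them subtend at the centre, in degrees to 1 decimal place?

In radians: φ₁ = -0.5150, φ₂ = -0.1031, Δλ = 79.560° = 1.3886 rad.
cos c = sin φ₁ sin φ₂ + cos φ₁ cos φ₂ cos Δλ = (-0.4926)(-0.1030) + (0.8703)(0.9947)(0.1812) = 0.20758,
so c = arccos(0.20758) = 1.36170 rad.
So the angular separation is 78.0°.

78.0°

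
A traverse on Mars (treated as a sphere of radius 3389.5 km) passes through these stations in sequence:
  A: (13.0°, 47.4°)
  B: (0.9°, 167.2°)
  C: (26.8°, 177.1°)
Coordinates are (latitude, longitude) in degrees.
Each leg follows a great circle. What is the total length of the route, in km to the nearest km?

8656 km

Leg A→B: central angle 2.0722 rad, distance 7023.7 km.
Leg B→C: central angle 0.4816 rad, distance 1632.3 km.
Total: 7023.7 + 1632.3 ≈ 8656 km.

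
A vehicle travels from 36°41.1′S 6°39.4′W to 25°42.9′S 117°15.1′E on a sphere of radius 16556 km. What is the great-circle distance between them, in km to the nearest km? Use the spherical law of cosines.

28396 km

With latitudes φ₁ = -36.685°, φ₂ = -25.715° and longitude difference Δλ = 123.908°:
cos c = sin φ₁ sin φ₂ + cos φ₁ cos φ₂ cos Δλ = (-0.5974)(-0.4339) + (0.8019)(0.9010)(-0.5579) = -0.14385,
so c = arccos(-0.14385) = 1.71515 rad.
Distance = R·c = 16556 × 1.7151 ≈ 28396 km.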